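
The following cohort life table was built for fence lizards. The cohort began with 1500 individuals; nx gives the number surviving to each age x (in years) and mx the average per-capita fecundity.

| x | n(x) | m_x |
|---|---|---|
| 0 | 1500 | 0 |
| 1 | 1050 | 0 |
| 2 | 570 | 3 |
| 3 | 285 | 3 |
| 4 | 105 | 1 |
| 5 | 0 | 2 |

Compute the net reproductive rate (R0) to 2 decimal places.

lx = nx/n0 = nx/1500: 1, 0.7, 0.38, 0.19, 0.07, 0
lx·mx by age: 0, 0, 1.14, 0.57, 0.07, 0
R0 = Σ lx·mx = 1.78 → 1.78

1.78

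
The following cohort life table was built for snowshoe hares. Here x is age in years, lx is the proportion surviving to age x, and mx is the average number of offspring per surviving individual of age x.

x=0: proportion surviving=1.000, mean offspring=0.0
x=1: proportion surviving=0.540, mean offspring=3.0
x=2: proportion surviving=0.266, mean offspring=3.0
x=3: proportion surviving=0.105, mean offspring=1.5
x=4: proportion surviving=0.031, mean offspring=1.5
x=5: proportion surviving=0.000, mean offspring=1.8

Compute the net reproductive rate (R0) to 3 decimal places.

lx·mx by age: 0, 1.62, 0.798, 0.1575, 0.0465, 0
R0 = Σ lx·mx = 2.622 → 2.622

2.622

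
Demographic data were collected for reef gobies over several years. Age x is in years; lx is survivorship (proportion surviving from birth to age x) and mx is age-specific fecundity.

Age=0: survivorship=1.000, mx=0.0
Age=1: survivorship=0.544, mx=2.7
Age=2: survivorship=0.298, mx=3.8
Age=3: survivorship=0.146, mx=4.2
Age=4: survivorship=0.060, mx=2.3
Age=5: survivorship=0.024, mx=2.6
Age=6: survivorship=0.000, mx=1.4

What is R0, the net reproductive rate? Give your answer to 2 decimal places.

3.41

lx·mx by age: 0, 1.4688, 1.1324, 0.6132, 0.138, 0.0624, 0
R0 = Σ lx·mx = 3.4148 → 3.41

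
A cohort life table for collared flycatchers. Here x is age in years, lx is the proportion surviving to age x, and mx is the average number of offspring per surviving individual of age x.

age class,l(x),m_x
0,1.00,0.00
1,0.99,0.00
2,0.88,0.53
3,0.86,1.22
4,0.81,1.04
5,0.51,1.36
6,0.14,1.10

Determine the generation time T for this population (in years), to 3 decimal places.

3.694

lx·mx: 0, 0, 0.4664, 1.0492, 0.8424, 0.6936, 0.154 → R0 = 3.2056
x·lx·mx: 0, 0, 0.9328, 3.1476, 3.3696, 3.468, 0.924 → Σ = 11.842
T = 11.842 / 3.2056 = 3.69416… → 3.694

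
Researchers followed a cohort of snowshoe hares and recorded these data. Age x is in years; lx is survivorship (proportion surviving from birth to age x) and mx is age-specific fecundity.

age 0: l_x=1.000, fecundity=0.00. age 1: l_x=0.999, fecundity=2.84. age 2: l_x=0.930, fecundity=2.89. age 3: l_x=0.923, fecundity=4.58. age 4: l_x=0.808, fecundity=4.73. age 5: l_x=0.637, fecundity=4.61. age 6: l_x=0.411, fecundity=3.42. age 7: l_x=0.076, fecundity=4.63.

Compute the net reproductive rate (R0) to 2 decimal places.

lx·mx by age: 0, 2.83716, 2.6877, 4.22734, 3.82184, 2.93657, 1.40562, 0.35188
R0 = Σ lx·mx = 18.26811 → 18.27

18.27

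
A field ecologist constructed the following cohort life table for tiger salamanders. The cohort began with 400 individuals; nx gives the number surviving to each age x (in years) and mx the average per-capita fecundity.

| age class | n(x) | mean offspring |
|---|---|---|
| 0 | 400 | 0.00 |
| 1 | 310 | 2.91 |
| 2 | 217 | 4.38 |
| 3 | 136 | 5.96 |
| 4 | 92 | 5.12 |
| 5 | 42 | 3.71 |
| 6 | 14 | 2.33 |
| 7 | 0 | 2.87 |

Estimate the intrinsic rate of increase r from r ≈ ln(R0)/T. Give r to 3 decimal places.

lx = nx/n0 = nx/400: 1, 0.775, 0.5425, 0.34, 0.23, 0.105, 0.035, 0
R0 = Σ lx·mx = 0 + 2.25525 + 2.37615… + 2.0264 + 1.1776 + 0.38955 + 0.08155 + 0 = 8.3065
Σ x·lx·mx = 20.2342; T = 20.2342/8.3065 = 2.43595…
r ≈ ln(R0)/T = ln(8.3065)/2.43595… = 0.86908… → 0.869

0.869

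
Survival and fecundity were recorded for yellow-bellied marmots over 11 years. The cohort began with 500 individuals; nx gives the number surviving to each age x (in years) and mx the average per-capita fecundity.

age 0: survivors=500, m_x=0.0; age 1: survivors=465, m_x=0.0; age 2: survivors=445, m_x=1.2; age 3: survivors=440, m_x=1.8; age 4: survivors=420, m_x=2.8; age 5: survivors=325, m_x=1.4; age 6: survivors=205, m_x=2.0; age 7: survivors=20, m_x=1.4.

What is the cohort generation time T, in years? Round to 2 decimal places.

lx = nx/n0 = nx/500: 1, 0.93, 0.89, 0.88, 0.84, 0.65, 0.41, 0.04
lx·mx: 0, 0, 1.068, 1.584, 2.352, 0.91, 0.82, 0.056 → R0 = 6.79
x·lx·mx: 0, 0, 2.136, 4.752, 9.408, 4.55, 4.92, 0.392 → Σ = 26.158
T = 26.158 / 6.79 = 3.85243… → 3.85

3.85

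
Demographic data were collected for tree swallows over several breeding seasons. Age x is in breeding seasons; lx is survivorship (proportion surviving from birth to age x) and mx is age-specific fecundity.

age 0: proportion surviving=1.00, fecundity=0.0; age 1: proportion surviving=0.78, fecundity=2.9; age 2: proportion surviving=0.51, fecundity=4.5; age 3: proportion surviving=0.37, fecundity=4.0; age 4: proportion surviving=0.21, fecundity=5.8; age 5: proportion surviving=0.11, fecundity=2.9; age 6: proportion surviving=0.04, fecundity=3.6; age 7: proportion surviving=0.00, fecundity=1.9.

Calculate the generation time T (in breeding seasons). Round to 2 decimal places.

2.41

lx·mx: 0, 2.262, 2.295, 1.48, 1.218, 0.319, 0.144, 0 → R0 = 7.718
x·lx·mx: 0, 2.262, 4.59, 4.44, 4.872, 1.595, 0.864, 0 → Σ = 18.623
T = 18.623 / 7.718 = 2.412931… → 2.41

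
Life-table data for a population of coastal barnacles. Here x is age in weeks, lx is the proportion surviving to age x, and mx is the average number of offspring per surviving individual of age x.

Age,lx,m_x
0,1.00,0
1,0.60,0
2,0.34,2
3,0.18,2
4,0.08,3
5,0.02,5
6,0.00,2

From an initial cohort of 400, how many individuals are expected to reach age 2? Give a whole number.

Expected survivors = N0 · l_2 = 400 × 0.34 = 136 → 136

136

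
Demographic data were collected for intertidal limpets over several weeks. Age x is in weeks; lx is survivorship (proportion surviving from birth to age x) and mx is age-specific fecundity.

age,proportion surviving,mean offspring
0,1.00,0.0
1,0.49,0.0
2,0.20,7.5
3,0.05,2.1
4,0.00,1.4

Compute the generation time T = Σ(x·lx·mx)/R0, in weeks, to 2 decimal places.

lx·mx: 0, 0, 1.5, 0.105, 0 → R0 = 1.605
x·lx·mx: 0, 0, 3, 0.315, 0 → Σ = 3.315
T = 3.315 / 1.605 = 2.065421… → 2.07

2.07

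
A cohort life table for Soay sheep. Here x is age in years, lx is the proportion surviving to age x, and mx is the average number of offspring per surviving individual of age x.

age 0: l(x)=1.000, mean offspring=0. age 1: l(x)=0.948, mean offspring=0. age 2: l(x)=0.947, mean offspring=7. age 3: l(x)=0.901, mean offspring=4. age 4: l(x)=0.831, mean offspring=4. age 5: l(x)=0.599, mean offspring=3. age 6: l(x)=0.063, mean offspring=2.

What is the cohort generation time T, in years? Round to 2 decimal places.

3.04

lx·mx: 0, 0, 6.629, 3.604, 3.324, 1.797, 0.126 → R0 = 15.48
x·lx·mx: 0, 0, 13.258, 10.812, 13.296, 8.985, 0.756 → Σ = 47.107
T = 47.107 / 15.48 = 3.043088… → 3.04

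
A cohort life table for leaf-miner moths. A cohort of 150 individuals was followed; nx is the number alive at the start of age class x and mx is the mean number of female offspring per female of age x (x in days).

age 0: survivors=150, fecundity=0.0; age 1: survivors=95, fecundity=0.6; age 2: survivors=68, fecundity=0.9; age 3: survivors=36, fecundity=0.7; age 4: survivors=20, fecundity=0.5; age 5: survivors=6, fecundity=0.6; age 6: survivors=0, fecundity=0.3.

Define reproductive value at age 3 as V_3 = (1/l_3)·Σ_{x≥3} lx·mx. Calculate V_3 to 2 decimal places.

lx = nx/n0 = nx/150: 1, 0.63333…, 0.45333…, 0.24, 0.13333…, 0.04, 0
lx·mx for x ≥ 3: 0.168, 0.066667…, 0.024, 0 → sum = 0.258667…
V_3 = 0.258667… / l_3 = 0.258667… / 0.24 = 1.077778… → 1.08

1.08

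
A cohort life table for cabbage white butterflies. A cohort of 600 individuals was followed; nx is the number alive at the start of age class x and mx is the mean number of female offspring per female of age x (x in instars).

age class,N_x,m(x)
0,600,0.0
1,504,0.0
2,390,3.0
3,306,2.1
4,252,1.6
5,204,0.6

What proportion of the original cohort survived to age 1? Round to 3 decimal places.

0.840

l_1 = n_1/n_0 = 504/600 = 0.84 → 0.840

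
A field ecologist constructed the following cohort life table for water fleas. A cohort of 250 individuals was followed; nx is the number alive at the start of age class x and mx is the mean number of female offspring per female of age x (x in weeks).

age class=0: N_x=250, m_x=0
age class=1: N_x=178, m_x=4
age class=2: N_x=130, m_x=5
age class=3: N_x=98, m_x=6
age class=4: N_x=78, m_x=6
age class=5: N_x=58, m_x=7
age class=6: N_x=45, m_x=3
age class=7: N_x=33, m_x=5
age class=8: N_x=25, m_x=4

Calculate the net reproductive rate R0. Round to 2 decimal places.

12.90

lx = nx/n0 = nx/250: 1, 0.712, 0.52, 0.392, 0.312, 0.232, 0.18, 0.132, 0.1
lx·mx by age: 0, 2.848, 2.6, 2.352, 1.872, 1.624, 0.54, 0.66, 0.4
R0 = Σ lx·mx = 12.896 → 12.90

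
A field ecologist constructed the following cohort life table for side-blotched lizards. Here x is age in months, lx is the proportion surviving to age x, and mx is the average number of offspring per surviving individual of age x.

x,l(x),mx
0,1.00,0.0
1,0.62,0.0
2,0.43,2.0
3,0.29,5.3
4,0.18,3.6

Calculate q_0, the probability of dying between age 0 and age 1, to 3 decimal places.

0.380

q_0 = (l_0 − l_1) / l_0 = (1 − 0.62) / 1
     = 0.38 / 1 = 0.38 → 0.380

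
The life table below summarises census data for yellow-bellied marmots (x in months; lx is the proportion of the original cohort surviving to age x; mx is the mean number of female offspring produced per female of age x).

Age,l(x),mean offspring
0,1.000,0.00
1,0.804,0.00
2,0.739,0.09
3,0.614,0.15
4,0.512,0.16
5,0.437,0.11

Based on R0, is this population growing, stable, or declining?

R0 = Σ lx·mx = 0 + 0 + 0.06651 + 0.0921 + 0.08192 + 0.04807 = 0.2886
R0 < 1, so the population is declining.

declining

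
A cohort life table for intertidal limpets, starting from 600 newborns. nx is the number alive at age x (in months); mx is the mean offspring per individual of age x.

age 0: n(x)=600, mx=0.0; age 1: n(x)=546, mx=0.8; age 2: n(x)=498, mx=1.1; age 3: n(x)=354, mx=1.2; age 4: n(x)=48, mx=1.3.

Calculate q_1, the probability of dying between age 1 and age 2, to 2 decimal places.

0.09

lx = nx/n0 = nx/600: 1, 0.91, 0.83, 0.59, 0.08
q_1 = (l_1 − l_2) / l_1 = (0.91 − 0.83) / 0.91
     = 0.08 / 0.91 = 0.087912… → 0.09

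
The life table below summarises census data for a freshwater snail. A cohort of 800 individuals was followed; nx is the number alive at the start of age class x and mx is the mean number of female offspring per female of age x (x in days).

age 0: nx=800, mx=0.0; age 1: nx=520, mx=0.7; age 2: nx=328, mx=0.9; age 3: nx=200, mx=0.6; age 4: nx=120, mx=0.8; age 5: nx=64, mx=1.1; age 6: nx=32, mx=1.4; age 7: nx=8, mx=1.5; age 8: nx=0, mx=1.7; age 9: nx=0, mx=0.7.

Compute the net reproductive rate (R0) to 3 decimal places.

lx = nx/n0 = nx/800: 1, 0.65, 0.41, 0.25, 0.15, 0.08, 0.04, 0.01, 0, 0
lx·mx by age: 0, 0.455, 0.369, 0.15, 0.12, 0.088, 0.056, 0.015, 0, 0
R0 = Σ lx·mx = 1.253 → 1.253

1.253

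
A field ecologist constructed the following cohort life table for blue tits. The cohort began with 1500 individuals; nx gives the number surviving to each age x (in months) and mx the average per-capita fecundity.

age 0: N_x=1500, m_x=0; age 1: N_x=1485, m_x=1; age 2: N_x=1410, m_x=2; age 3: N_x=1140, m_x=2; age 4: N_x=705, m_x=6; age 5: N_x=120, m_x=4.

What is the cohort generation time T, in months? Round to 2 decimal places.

lx = nx/n0 = nx/1500: 1, 0.99, 0.94, 0.76, 0.47, 0.08
lx·mx: 0, 0.99, 1.88, 1.52, 2.82, 0.32 → R0 = 7.53
x·lx·mx: 0, 0.99, 3.76, 4.56, 11.28, 1.6 → Σ = 22.19
T = 22.19 / 7.53 = 2.946879… → 2.95

2.95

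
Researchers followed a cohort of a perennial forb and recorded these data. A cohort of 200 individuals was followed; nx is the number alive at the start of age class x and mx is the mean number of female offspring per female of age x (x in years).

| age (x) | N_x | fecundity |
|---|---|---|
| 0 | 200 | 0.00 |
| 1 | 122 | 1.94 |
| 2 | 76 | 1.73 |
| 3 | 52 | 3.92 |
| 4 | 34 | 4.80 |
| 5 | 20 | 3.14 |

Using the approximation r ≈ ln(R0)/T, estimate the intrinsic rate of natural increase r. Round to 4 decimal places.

lx = nx/n0 = nx/200: 1, 0.61, 0.38, 0.26, 0.17, 0.1
R0 = Σ lx·mx = 0 + 1.1834 + 0.6574 + 1.0192 + 0.816 + 0.314 = 3.99
Σ x·lx·mx = 10.3898; T = 10.3898/3.99 = 2.60396…
r ≈ ln(R0)/T = ln(3.99)/2.60396… = 0.531418… → 0.5314

0.5314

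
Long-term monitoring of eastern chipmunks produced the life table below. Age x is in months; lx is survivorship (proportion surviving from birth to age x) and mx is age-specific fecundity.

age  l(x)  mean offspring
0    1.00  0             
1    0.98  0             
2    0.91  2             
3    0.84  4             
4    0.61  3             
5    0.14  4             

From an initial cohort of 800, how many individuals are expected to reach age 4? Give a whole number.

Expected survivors = N0 · l_4 = 800 × 0.61 = 488 → 488

488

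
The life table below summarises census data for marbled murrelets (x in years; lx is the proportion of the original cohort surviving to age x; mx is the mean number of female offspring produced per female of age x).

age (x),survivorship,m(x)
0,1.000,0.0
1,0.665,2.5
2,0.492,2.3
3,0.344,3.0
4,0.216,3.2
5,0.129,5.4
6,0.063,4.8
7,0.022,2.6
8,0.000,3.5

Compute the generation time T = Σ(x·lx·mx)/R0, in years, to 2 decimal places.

2.78

lx·mx: 0, 1.6625, 1.1316, 1.032, 0.6912, 0.6966, 0.3024, 0.0572, 0 → R0 = 5.5735
x·lx·mx: 0, 1.6625, 2.2632, 3.096, 2.7648, 3.483, 1.8144, 0.4004, 0 → Σ = 15.4843
T = 15.4843 / 5.5735 = 2.7782… → 2.78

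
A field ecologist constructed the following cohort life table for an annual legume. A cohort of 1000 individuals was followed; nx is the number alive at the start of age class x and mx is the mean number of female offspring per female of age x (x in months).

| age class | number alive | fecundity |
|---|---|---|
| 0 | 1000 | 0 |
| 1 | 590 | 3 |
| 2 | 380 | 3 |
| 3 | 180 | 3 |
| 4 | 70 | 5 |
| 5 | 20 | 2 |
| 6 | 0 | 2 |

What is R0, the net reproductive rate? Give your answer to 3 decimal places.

lx = nx/n0 = nx/1000: 1, 0.59, 0.38, 0.18, 0.07, 0.02, 0
lx·mx by age: 0, 1.77, 1.14, 0.54, 0.35, 0.04, 0
R0 = Σ lx·mx = 3.84 → 3.840

3.840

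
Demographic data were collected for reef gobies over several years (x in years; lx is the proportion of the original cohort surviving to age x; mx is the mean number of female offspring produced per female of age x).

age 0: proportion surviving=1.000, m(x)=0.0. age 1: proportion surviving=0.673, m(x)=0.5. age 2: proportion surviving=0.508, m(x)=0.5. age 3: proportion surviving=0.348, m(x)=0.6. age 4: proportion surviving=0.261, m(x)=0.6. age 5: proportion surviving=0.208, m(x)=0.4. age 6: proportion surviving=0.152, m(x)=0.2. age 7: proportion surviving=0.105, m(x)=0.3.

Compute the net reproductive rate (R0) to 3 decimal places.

lx·mx by age: 0, 0.3365, 0.254, 0.2088, 0.1566, 0.0832, 0.0304, 0.0315
R0 = Σ lx·mx = 1.101 → 1.101

1.101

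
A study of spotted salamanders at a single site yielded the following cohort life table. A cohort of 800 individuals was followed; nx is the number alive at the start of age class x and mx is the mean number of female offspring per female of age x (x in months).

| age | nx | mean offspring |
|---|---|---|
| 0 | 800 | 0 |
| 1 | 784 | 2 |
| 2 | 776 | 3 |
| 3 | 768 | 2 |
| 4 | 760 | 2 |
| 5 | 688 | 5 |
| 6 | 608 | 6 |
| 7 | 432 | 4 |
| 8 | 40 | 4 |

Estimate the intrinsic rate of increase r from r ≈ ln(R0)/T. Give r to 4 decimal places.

0.6868

lx = nx/n0 = nx/800: 1, 0.98, 0.97, 0.96, 0.95, 0.86, 0.76, 0.54, 0.05
R0 = Σ lx·mx = 0 + 1.96 + 2.91 + 1.92 + 1.9 + 4.3 + 4.56 + 2.16 + 0.2 = 19.91
Σ x·lx·mx = 86.72; T = 86.72/19.91 = 4.3556…
r ≈ ln(R0)/T = ln(19.91)/4.3556… = 0.686753… → 0.6868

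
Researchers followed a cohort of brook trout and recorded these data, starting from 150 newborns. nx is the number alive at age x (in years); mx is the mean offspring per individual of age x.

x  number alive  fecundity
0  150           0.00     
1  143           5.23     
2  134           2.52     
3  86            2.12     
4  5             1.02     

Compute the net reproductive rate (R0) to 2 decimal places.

lx = nx/n0 = nx/150: 1, 0.95333…, 0.89333…, 0.57333…, 0.03333…
lx·mx by age: 0, 4.985933…, 2.2512…, 1.215467…, 0.034…
R0 = Σ lx·mx = 8.4866… → 8.49

8.49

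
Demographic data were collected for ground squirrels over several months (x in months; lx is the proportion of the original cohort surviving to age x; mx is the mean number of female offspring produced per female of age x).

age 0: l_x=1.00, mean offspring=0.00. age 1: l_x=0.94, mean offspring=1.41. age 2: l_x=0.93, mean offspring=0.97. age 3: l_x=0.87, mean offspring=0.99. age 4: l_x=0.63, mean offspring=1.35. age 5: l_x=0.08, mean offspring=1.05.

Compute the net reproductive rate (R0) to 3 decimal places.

lx·mx by age: 0, 1.3254, 0.9021, 0.8613, 0.8505, 0.084
R0 = Σ lx·mx = 4.0233 → 4.023

4.023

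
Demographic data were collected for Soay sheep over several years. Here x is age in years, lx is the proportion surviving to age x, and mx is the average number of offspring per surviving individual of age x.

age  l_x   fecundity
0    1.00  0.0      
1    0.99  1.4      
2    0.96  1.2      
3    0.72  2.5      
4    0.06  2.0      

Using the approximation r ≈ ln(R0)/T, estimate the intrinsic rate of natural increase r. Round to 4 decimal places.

0.6963

R0 = Σ lx·mx = 0 + 1.386 + 1.152 + 1.8 + 0.12 = 4.458
Σ x·lx·mx = 9.57; T = 9.57/4.458 = 2.1467…
r ≈ ln(R0)/T = ln(4.458)/2.1467… = 0.696277… → 0.6963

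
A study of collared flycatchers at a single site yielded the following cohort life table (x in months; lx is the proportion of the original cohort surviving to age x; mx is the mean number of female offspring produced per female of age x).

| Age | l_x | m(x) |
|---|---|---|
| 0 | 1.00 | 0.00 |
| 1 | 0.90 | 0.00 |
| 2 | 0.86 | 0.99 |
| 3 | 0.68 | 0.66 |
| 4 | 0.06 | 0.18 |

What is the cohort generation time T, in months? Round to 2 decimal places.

lx·mx: 0, 0, 0.8514, 0.4488, 0.0108 → R0 = 1.311
x·lx·mx: 0, 0, 1.7028, 1.3464, 0.0432 → Σ = 3.0924
T = 3.0924 / 1.311 = 2.35881… → 2.36

2.36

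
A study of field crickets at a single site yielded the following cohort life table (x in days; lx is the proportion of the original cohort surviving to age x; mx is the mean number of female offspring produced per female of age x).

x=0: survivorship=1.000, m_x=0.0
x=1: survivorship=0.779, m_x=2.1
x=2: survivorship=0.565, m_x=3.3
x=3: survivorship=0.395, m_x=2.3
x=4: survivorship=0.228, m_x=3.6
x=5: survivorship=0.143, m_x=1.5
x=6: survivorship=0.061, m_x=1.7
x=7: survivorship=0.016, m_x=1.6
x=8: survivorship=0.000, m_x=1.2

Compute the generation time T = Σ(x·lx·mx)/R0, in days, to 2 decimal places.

2.38

lx·mx: 0, 1.6359, 1.8645, 0.9085, 0.8208, 0.2145, 0.1037, 0.0256, 0 → R0 = 5.5735
x·lx·mx: 0, 1.6359, 3.729, 2.7255, 3.2832, 1.0725, 0.6222, 0.1792, 0 → Σ = 13.2475
T = 13.2475 / 5.5735 = 2.376873… → 2.38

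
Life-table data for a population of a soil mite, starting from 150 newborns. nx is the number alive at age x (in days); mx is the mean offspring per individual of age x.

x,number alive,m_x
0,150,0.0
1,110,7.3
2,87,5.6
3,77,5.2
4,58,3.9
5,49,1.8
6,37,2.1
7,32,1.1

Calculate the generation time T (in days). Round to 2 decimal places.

lx = nx/n0 = nx/150: 1, 0.73333…, 0.58, 0.51333…, 0.38667…, 0.32667…, 0.24667…, 0.21333…
lx·mx: 0, 5.353333…, 3.248, 2.669333…, 1.508…, 0.588…, 0.518…, 0.234667… → R0 = 14.119333…
x·lx·mx: 0, 5.353333…, 6.496, 8.008…, 6.032…, 2.94…, 3.108…, 1.642667… → Σ = 33.58…
T = 33.58… / 14.119333… = 2.378299… → 2.38

2.38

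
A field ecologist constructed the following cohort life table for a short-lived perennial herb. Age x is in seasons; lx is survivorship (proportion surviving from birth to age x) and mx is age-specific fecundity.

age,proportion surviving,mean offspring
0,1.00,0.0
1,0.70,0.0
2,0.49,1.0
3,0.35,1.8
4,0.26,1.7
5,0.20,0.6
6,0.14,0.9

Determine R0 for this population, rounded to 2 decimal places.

lx·mx by age: 0, 0, 0.49, 0.63, 0.442, 0.12, 0.126
R0 = Σ lx·mx = 1.808 → 1.81

1.81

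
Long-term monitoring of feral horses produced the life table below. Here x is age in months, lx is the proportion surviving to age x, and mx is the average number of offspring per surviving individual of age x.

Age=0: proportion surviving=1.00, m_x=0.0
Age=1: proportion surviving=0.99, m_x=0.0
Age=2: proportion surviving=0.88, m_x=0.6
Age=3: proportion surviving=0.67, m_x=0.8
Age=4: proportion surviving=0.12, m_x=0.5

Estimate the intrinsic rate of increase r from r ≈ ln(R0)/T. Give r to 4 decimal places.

0.0452

R0 = Σ lx·mx = 0 + 0 + 0.528 + 0.536 + 0.06 = 1.124
Σ x·lx·mx = 2.904; T = 2.904/1.124 = 2.58363…
r ≈ ln(R0)/T = ln(1.124)/2.58363… = 0.045244… → 0.0452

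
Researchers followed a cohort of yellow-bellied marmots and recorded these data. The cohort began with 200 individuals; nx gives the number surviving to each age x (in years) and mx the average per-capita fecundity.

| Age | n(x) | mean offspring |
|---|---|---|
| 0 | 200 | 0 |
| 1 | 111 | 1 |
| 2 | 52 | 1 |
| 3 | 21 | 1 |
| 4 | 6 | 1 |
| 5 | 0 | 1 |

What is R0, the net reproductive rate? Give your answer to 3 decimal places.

lx = nx/n0 = nx/200: 1, 0.555, 0.26, 0.105, 0.03, 0
lx·mx by age: 0, 0.555, 0.26, 0.105, 0.03, 0
R0 = Σ lx·mx = 0.95 → 0.950

0.950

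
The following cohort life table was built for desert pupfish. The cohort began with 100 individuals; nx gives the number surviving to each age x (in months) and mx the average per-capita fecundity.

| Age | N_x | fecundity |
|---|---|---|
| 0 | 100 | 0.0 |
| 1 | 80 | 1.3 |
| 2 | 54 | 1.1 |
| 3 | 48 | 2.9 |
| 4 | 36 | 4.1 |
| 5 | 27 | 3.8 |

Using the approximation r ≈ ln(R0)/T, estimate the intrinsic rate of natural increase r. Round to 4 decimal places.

0.5420

lx = nx/n0 = nx/100: 1, 0.8, 0.54, 0.48, 0.36, 0.27
R0 = Σ lx·mx = 0 + 1.04 + 0.594 + 1.392 + 1.476 + 1.026 = 5.528
Σ x·lx·mx = 17.438; T = 17.438/5.528 = 3.15449…
r ≈ ln(R0)/T = ln(5.528)/3.15449… = 0.54203… → 0.5420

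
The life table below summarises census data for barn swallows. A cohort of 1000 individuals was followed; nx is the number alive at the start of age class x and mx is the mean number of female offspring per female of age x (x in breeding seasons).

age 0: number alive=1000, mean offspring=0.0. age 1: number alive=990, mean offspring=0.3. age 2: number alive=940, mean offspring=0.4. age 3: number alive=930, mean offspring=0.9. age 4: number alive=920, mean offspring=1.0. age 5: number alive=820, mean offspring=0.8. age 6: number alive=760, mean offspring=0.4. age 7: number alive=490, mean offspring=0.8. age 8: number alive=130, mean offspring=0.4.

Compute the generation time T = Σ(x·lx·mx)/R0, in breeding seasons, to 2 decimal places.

lx = nx/n0 = nx/1000: 1, 0.99, 0.94, 0.93, 0.92, 0.82, 0.76, 0.49, 0.13
lx·mx: 0, 0.297, 0.376, 0.837, 0.92, 0.656, 0.304, 0.392, 0.052 → R0 = 3.834
x·lx·mx: 0, 0.297, 0.752, 2.511, 3.68, 3.28, 1.824, 2.744, 0.416 → Σ = 15.504
T = 15.504 / 3.834 = 4.043818… → 4.04

4.04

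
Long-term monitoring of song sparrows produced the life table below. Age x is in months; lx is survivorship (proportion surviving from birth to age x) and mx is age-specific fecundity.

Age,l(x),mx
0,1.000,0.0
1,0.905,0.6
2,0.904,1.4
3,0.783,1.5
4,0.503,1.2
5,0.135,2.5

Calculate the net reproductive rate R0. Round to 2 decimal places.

3.92

lx·mx by age: 0, 0.543, 1.2656, 1.1745, 0.6036, 0.3375
R0 = Σ lx·mx = 3.9242 → 3.92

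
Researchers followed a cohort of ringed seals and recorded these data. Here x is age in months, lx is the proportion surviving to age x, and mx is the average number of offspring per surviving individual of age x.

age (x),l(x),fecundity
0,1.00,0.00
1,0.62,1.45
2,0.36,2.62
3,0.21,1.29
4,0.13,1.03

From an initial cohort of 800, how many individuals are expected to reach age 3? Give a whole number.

168

Expected survivors = N0 · l_3 = 800 × 0.21 = 168 → 168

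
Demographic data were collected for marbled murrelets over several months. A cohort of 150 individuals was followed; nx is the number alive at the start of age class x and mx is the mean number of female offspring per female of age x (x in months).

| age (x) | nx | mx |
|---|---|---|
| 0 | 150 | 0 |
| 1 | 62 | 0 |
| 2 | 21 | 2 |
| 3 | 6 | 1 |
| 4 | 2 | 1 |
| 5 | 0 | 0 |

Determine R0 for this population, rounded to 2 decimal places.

lx = nx/n0 = nx/150: 1, 0.41333…, 0.14, 0.04, 0.01333…, 0
lx·mx by age: 0, 0, 0.28, 0.04, 0.013333…, 0
R0 = Σ lx·mx = 0.333333… → 0.33

0.33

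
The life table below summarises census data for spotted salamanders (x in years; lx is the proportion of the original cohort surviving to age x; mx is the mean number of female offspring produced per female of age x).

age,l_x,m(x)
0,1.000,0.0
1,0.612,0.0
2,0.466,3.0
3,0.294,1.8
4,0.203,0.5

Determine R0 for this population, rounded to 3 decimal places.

lx·mx by age: 0, 0, 1.398, 0.5292, 0.1015
R0 = Σ lx·mx = 2.0287 → 2.029

2.029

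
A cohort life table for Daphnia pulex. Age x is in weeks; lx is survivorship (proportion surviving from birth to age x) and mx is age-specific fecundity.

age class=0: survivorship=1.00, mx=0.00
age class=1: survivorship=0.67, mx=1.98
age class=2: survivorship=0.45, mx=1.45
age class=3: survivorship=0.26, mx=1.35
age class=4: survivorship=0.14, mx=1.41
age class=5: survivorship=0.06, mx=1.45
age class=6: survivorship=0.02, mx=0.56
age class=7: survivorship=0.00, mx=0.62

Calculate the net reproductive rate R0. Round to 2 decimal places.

2.63

lx·mx by age: 0, 1.3266, 0.6525, 0.351, 0.1974, 0.087, 0.0112, 0
R0 = Σ lx·mx = 2.6257 → 2.63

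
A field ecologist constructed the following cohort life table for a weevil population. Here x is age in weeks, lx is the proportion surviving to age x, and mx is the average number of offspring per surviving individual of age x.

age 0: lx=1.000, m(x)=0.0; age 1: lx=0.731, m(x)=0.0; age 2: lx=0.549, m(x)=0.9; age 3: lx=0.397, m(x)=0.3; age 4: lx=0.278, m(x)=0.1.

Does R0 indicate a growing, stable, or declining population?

R0 = Σ lx·mx = 0 + 0 + 0.4941 + 0.1191 + 0.0278 = 0.641
R0 < 1, so the population is declining.

declining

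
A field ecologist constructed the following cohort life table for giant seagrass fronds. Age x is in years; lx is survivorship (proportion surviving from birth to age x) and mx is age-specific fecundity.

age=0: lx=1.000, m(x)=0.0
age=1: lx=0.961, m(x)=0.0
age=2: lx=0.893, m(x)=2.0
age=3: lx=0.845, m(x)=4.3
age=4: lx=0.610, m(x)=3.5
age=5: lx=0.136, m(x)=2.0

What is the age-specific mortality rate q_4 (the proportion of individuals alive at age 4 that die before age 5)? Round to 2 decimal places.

0.78

q_4 = (l_4 − l_5) / l_4 = (0.61 − 0.136) / 0.61
     = 0.474 / 0.61 = 0.777049… → 0.78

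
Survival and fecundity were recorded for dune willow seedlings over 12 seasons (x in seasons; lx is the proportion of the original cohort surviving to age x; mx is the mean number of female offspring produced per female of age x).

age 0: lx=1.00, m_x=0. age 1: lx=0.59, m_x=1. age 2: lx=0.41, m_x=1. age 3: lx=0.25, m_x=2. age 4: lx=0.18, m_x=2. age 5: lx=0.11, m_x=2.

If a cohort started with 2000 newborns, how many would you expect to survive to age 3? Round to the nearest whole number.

500

Expected survivors = N0 · l_3 = 2000 × 0.25 = 500 → 500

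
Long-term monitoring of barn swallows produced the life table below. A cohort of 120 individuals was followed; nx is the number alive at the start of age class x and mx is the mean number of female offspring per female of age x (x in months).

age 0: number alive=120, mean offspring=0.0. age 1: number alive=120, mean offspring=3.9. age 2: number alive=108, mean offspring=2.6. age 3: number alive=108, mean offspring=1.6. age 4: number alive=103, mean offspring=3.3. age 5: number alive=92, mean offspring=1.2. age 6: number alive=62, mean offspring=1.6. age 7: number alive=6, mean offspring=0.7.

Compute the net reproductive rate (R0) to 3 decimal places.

12.294

lx = nx/n0 = nx/120: 1, 1, 0.9, 0.9, 0.85833…, 0.76667…, 0.51667…, 0.05
lx·mx by age: 0, 3.9, 2.34, 1.44, 2.8325…, 0.92…, 0.826667…, 0.035
R0 = Σ lx·mx = 12.294167… → 12.294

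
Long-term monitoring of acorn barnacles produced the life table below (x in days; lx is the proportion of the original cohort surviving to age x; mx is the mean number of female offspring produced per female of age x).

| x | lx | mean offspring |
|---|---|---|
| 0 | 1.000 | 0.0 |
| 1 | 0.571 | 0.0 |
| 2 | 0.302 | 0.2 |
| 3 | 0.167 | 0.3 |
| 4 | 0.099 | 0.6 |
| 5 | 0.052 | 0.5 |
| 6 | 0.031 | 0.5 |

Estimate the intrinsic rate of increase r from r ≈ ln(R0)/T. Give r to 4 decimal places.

-0.4490

R0 = Σ lx·mx = 0 + 0 + 0.0604 + 0.0501 + 0.0594 + 0.026 + 0.0155 = 0.2114
Σ x·lx·mx = 0.7317; T = 0.7317/0.2114 = 3.46121…
r ≈ ln(R0)/T = ln(0.2114)/3.46121… = -0.448977… → -0.4490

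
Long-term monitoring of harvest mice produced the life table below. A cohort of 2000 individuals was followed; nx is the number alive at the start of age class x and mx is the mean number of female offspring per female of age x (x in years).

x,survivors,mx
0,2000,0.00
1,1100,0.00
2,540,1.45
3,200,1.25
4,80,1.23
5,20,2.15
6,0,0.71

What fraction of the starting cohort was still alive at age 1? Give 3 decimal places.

l_1 = n_1/n_0 = 1100/2000 = 0.55 → 0.550

0.550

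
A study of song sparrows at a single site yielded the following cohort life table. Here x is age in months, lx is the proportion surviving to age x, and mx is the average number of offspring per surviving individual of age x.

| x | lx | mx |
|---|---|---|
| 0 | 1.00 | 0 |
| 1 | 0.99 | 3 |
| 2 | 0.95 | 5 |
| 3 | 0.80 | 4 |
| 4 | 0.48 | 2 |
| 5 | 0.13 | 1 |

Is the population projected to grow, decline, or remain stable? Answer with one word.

growing

R0 = Σ lx·mx = 0 + 2.97 + 4.75 + 3.2 + 0.96 + 0.13 = 12.01
R0 > 1, so the population is growing.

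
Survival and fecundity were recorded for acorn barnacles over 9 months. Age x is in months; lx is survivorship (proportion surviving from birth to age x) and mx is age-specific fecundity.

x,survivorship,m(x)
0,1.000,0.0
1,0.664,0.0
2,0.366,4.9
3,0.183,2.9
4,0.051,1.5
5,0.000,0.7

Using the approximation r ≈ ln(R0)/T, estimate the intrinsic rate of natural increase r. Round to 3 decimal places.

R0 = Σ lx·mx = 0 + 0 + 1.7934 + 0.5307 + 0.0765 + 0 = 2.4006
Σ x·lx·mx = 5.4849; T = 5.4849/2.4006 = 2.2848…
r ≈ ln(R0)/T = ln(2.4006)/2.2848… = 0.38328… → 0.383

0.383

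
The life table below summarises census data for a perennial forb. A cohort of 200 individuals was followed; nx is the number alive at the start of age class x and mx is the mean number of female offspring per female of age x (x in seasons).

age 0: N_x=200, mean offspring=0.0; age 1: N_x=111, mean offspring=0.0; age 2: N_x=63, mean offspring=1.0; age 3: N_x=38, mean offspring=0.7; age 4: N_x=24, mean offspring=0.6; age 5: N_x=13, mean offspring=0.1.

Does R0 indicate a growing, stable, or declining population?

declining

lx = nx/n0 = nx/200: 1, 0.555, 0.315, 0.19, 0.12, 0.065
R0 = Σ lx·mx = 0 + 0 + 0.315 + 0.133 + 0.072 + 0.0065 = 0.5265
R0 < 1, so the population is declining.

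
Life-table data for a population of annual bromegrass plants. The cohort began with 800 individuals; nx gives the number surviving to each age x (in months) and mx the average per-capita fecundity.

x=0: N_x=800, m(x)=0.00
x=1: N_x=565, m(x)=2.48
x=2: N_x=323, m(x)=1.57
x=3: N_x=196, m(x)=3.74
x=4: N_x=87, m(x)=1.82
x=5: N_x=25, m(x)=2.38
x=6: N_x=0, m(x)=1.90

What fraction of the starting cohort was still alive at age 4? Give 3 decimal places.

l_4 = n_4/n_0 = 87/800 = 0.10875 → 0.109

0.109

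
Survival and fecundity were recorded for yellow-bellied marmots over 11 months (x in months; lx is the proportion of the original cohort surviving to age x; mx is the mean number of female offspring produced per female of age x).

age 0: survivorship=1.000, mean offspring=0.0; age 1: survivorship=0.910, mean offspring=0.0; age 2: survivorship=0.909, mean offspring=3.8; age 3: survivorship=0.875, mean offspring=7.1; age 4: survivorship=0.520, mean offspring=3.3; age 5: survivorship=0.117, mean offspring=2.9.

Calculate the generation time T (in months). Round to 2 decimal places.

lx·mx: 0, 0, 3.4542, 6.2125, 1.716, 0.3393 → R0 = 11.722
x·lx·mx: 0, 0, 6.9084, 18.6375, 6.864, 1.6965 → Σ = 34.1064
T = 34.1064 / 11.722 = 2.909606… → 2.91

2.91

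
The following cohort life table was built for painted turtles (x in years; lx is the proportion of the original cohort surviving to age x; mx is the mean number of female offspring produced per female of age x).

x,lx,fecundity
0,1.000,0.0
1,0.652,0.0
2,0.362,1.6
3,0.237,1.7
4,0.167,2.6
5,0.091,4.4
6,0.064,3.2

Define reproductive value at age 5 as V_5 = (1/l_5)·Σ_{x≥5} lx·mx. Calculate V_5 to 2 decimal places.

6.65

lx·mx for x ≥ 5: 0.4004, 0.2048 → sum = 0.6052
V_5 = 0.6052 / l_5 = 0.6052 / 0.091 = 6.650549… → 6.65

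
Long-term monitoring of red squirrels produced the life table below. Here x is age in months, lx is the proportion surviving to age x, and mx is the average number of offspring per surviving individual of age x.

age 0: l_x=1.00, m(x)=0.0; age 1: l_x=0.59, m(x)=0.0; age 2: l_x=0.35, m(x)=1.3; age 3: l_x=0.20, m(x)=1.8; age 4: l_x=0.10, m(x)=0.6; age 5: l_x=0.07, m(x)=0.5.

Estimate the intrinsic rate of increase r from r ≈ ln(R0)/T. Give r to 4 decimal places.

-0.0357

R0 = Σ lx·mx = 0 + 0 + 0.455 + 0.36 + 0.06 + 0.035 = 0.91
Σ x·lx·mx = 2.405; T = 2.405/0.91 = 2.64286…
r ≈ ln(R0)/T = ln(0.91)/2.64286… = -0.035685… → -0.0357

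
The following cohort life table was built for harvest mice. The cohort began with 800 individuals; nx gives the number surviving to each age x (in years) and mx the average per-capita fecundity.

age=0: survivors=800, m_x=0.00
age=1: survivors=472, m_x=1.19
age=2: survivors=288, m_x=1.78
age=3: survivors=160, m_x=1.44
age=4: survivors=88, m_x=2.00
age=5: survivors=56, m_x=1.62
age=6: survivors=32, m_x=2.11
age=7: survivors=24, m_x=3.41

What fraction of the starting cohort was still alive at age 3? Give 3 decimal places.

0.200

l_3 = n_3/n_0 = 160/800 = 0.2 → 0.200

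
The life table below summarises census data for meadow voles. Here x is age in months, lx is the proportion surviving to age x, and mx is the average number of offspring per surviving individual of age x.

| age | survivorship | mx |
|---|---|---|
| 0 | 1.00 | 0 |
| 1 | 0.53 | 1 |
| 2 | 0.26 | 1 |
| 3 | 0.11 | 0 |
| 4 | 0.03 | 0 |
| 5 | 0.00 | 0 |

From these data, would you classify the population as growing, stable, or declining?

R0 = Σ lx·mx = 0 + 0.53 + 0.26 + 0 + 0 + 0 = 0.79
R0 < 1, so the population is declining.

declining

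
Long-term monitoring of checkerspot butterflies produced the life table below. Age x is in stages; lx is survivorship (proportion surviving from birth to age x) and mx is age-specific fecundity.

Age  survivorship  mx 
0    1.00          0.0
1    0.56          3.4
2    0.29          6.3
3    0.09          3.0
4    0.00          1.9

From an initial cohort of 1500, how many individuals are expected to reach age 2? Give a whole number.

435

Expected survivors = N0 · l_2 = 1500 × 0.29 = 435 → 435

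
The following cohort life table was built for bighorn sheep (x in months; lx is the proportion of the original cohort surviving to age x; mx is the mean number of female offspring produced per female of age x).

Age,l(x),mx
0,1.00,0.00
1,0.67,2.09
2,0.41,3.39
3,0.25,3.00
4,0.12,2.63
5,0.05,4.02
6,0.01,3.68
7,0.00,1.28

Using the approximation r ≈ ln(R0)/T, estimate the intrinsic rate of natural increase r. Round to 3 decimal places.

R0 = Σ lx·mx = 0 + 1.4003 + 1.3899 + 0.75 + 0.3156 + 0.201 + 0.0368 + 0 = 4.0936
Σ x·lx·mx = 8.9183; T = 8.9183/4.0936 = 2.1786…
r ≈ ln(R0)/T = ln(4.0936)/2.1786… = 0.64694… → 0.647

0.647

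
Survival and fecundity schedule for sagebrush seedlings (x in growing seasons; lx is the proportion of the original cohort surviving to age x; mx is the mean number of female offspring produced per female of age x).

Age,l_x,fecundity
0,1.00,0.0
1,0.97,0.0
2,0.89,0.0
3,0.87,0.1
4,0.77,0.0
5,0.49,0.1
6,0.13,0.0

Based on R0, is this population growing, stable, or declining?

R0 = Σ lx·mx = 0 + 0 + 0 + 0.087 + 0 + 0.049 + 0 = 0.136
R0 < 1, so the population is declining.

declining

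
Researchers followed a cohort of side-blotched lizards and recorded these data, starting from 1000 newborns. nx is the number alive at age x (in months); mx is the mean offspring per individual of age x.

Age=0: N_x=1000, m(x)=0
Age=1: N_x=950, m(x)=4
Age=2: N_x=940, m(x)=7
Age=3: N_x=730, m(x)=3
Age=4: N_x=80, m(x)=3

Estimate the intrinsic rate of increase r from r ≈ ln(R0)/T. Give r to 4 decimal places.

1.3339

lx = nx/n0 = nx/1000: 1, 0.95, 0.94, 0.73, 0.08
R0 = Σ lx·mx = 0 + 3.8 + 6.58 + 2.19 + 0.24 = 12.81
Σ x·lx·mx = 24.49; T = 24.49/12.81 = 1.91179…
r ≈ ln(R0)/T = ln(12.81)/1.91179… = 1.333948… → 1.3339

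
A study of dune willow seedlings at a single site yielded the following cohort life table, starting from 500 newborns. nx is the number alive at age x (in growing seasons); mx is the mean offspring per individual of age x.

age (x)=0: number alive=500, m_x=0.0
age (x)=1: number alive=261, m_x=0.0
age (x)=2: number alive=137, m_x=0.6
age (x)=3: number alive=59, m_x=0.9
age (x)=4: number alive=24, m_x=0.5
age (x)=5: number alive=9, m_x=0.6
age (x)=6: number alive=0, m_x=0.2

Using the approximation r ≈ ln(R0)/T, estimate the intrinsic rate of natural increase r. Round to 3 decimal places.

-0.454

lx = nx/n0 = nx/500: 1, 0.522, 0.274, 0.118, 0.048, 0.018, 0
R0 = Σ lx·mx = 0 + 0 + 0.1644 + 0.1062 + 0.024 + 0.0108 + 0 = 0.3054
Σ x·lx·mx = 0.7974; T = 0.7974/0.3054 = 2.611…
r ≈ ln(R0)/T = ln(0.3054)/2.611… = -0.45428… → -0.454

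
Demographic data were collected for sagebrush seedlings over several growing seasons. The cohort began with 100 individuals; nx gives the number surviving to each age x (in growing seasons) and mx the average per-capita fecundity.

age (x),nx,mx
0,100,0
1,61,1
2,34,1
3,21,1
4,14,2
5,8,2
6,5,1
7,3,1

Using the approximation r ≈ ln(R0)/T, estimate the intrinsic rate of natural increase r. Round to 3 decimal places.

0.200

lx = nx/n0 = nx/100: 1, 0.61, 0.34, 0.21, 0.14, 0.08, 0.05, 0.03
R0 = Σ lx·mx = 0 + 0.61 + 0.34 + 0.21 + 0.28 + 0.16 + 0.05 + 0.03 = 1.68
Σ x·lx·mx = 4.35; T = 4.35/1.68 = 2.58929…
r ≈ ln(R0)/T = ln(1.68)/2.58929… = 0.20036… → 0.200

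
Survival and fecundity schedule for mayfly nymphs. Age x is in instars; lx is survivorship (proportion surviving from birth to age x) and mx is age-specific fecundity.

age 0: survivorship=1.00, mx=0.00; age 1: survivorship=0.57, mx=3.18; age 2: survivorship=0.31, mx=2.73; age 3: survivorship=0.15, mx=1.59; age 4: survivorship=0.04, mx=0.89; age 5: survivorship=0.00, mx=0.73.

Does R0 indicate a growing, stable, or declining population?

growing

R0 = Σ lx·mx = 0 + 1.8126 + 0.8463 + 0.2385 + 0.0356 + 0 = 2.933
R0 > 1, so the population is growing.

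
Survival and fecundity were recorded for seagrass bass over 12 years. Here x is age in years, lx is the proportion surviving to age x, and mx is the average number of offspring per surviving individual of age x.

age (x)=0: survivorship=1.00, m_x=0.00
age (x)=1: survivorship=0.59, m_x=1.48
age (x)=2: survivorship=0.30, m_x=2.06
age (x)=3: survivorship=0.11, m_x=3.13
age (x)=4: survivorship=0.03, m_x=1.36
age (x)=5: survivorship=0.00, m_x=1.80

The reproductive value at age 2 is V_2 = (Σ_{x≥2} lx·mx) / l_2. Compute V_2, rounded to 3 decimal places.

lx·mx for x ≥ 2: 0.618, 0.3443, 0.0408, 0 → sum = 1.0031
V_2 = 1.0031 / l_2 = 1.0031 / 0.3 = 3.343667… → 3.344

3.344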